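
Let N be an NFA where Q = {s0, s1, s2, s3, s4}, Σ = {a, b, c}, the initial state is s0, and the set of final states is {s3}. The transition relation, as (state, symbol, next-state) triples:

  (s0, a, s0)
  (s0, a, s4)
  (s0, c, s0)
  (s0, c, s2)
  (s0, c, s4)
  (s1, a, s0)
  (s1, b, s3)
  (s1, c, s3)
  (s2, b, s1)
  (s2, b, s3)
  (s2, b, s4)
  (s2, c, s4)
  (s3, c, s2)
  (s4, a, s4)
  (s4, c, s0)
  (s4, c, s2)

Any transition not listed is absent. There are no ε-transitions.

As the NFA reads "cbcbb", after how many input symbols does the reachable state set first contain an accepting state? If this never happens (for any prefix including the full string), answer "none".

2

Start in {s0}.
Read 'c': {s0} → {s0, s2, s4}.
Read 'b': {s0, s2, s4} → {s1, s3, s4}.
None of the earlier sets intersect F, but {s1, s3, s4} does.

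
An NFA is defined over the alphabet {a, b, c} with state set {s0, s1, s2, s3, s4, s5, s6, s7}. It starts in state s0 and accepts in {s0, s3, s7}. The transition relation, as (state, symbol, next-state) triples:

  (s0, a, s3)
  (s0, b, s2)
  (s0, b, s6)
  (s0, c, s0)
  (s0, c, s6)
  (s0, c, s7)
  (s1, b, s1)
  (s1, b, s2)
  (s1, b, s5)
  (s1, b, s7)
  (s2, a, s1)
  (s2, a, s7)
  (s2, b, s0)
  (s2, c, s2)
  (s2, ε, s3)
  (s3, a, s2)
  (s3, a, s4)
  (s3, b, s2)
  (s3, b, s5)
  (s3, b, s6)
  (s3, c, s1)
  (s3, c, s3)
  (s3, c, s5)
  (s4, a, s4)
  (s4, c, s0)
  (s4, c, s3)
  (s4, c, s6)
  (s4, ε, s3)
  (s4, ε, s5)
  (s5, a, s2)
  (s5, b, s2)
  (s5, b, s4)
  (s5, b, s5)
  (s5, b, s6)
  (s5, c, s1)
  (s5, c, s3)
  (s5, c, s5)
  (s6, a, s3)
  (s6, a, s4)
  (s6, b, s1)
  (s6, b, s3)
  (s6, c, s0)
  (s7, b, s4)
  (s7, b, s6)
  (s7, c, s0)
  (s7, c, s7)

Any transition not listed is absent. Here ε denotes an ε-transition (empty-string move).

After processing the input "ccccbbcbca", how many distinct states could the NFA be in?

Start in {s0}.
Read 'c': s0→{s0, s6, s7}; now {s0, s6, s7}.
Read 'c': s0→{s0, s6, s7}, s6→{s0}, s7→{s0, s7}; now {s0, s6, s7}.
Read 'c': s0→{s0, s6, s7}, s6→{s0}, s7→{s0, s7}; now {s0, s6, s7}.
Read 'c': s0→{s0, s6, s7}, s6→{s0}, s7→{s0, s7}; now {s0, s6, s7}.
Read 'b': s0→{s2, s6}, s6→{s1, s3}, s7→{s4, s6}; union {s1, s2, s3, s4, s6}; ε-closure = {s1, s2, s3, s4, s5, s6}.
Read 'b': s1→{s1, s2, s5, s7}, s2→{s0}, s3→{s2, s5, s6}, s4→∅, s5→{s2, s4, s5, s6}, s6→{s1, s3}; now {s0, s1, s2, s3, s4, s5, s6, s7}.
Read 'c': s0→{s0, s6, s7}, s1→∅, s2→{s2}, s3→{s1, s3, s5}, s4→{s0, s3, s6}, s5→{s1, s3, s5}, s6→{s0}, s7→{s0, s7}; now {s0, s1, s2, s3, s5, s6, s7}.
Read 'b': s0→{s2, s6}, s1→{s1, s2, s5, s7}, s2→{s0}, s3→{s2, s5, s6}, s5→{s2, s4, s5, s6}, s6→{s1, s3}, s7→{s4, s6}; now {s0, s1, s2, s3, s4, s5, s6, s7}.
Read 'c': s0→{s0, s6, s7}, s1→∅, s2→{s2}, s3→{s1, s3, s5}, s4→{s0, s3, s6}, s5→{s1, s3, s5}, s6→{s0}, s7→{s0, s7}; now {s0, s1, s2, s3, s5, s6, s7}.
Read 'a': s0→{s3}, s1→∅, s2→{s1, s7}, s3→{s2, s4}, s5→{s2}, s6→{s3, s4}, s7→∅; union {s1, s2, s3, s4, s7}; ε-closure = {s1, s2, s3, s4, s5, s7}.
That set has 6 states.

6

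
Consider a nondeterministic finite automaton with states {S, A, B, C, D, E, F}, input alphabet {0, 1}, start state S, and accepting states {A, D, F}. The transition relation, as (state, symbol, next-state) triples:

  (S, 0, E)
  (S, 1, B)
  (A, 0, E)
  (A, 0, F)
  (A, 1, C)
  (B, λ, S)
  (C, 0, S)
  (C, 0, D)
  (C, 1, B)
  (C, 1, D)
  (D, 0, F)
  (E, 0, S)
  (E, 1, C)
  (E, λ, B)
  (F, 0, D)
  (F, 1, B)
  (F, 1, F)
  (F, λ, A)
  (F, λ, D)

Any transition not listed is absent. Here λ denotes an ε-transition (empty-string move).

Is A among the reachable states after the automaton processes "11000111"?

No

Start in {S}.
Read '1': {S} → {S, B}.
Read '1': {S, B} → {S, B}.
Read '0': {S, B} → {S, B, E}.
Read '0': {S, B, E} → {S, B, E}.
Read '0': {S, B, E} → {S, B, E}.
Read '1': {S, B, E} → {S, B, C}.
Read '1': {S, B, C} → {S, B, D}.
Read '1': {S, B, D} → {S, B}.
State A is not in {S, B}.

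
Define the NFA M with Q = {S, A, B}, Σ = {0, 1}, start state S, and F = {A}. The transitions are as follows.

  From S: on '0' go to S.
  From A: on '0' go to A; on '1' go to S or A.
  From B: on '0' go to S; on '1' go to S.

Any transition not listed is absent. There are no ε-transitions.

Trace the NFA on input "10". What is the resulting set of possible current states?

∅

Start in {S}.
Read '1': S→∅; now ∅.
The set is empty and remains empty for the remaining 1 symbol.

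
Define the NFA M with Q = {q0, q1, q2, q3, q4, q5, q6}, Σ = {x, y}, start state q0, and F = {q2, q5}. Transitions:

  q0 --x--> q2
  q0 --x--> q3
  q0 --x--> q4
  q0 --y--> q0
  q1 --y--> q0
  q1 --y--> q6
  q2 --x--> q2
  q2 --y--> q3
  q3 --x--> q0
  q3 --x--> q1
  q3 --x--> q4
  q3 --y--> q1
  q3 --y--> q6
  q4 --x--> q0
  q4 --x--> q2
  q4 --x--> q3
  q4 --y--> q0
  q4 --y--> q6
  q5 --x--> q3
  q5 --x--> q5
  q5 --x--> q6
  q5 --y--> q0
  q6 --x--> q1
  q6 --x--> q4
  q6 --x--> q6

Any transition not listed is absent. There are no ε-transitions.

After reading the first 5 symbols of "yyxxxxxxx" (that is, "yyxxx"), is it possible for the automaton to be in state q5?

Start in {q0}.
Read 'y': {q0} → {q0}.
Read 'y': {q0} → {q0}.
Read 'x': {q0} → {q2, q3, q4}.
Read 'x': {q2, q3, q4} → {q0, q1, q2, q3, q4}.
Read 'x': {q0, q1, q2, q3, q4} → {q0, q1, q2, q3, q4}.
State q5 is not in {q0, q1, q2, q3, q4}.

No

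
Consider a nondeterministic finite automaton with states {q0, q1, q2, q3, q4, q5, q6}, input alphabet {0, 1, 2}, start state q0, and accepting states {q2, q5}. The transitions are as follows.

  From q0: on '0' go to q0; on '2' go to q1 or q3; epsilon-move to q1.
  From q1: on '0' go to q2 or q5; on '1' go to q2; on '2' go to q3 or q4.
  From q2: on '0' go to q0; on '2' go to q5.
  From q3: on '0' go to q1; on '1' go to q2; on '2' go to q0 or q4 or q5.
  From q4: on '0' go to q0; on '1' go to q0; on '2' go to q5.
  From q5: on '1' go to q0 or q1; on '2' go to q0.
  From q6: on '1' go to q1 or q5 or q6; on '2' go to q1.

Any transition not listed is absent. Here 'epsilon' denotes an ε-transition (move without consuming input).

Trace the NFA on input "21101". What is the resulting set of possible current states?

{q2}

Start: ε-closure({q0}) = {q0, q1}.
Read '2': q0→{q1, q3}, q1→{q3, q4}; now {q1, q3, q4}.
Read '1': q1→{q2}, q3→{q2}, q4→{q0}; union {q0, q2}; ε-closure = {q0, q1, q2}.
Read '1': q0→∅, q1→{q2}, q2→∅; now {q2}.
Read '0': q2→{q0}; union {q0}; ε-closure = {q0, q1}.
Read '1': q0→∅, q1→{q2}; now {q2}.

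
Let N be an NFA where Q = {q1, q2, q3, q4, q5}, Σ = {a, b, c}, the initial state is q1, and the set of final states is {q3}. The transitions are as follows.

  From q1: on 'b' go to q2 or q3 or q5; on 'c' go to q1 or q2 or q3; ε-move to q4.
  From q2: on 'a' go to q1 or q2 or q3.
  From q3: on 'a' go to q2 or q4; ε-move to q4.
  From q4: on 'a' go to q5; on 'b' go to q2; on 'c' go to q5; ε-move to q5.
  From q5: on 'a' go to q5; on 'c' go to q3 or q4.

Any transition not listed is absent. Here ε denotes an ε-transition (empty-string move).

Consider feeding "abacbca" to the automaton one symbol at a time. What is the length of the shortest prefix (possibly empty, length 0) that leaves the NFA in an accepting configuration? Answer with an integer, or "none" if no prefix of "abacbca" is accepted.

none

Start: ε-closure({q1}) = {q1, q4, q5}.
Read 'a': {q1, q4, q5} → {q5}.
Read 'b': {q5} → ∅.
The set is empty and remains empty for the remaining 5 symbols.
No reachable set along the way intersects F.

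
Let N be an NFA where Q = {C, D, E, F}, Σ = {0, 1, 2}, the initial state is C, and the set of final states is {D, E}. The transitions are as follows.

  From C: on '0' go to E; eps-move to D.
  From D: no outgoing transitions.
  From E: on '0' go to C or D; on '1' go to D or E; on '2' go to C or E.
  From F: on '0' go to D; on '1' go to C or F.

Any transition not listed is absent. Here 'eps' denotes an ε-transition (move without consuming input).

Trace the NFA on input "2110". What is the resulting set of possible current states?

Start: ε-closure({C}) = {C, D}.
Read '2': C→∅, D→∅; now ∅.
The set is empty and remains empty for the remaining 3 symbols.

∅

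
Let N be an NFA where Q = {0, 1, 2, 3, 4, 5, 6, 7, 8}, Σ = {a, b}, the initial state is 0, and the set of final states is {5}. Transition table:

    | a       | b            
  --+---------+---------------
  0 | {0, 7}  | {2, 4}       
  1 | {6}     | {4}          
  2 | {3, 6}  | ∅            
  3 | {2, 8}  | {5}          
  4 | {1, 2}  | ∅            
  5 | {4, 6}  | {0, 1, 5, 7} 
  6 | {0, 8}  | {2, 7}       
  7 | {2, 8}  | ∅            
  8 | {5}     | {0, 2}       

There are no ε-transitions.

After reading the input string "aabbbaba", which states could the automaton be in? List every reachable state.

Start in {0}.
Read 'a': {0} → {0, 7}.
Read 'a': {0, 7} → {0, 2, 7, 8}.
Read 'b': {0, 2, 7, 8} → {0, 2, 4}.
Read 'b': {0, 2, 4} → {2, 4}.
Read 'b': {2, 4} → ∅.
The set is empty and remains empty for the remaining 3 symbols.

∅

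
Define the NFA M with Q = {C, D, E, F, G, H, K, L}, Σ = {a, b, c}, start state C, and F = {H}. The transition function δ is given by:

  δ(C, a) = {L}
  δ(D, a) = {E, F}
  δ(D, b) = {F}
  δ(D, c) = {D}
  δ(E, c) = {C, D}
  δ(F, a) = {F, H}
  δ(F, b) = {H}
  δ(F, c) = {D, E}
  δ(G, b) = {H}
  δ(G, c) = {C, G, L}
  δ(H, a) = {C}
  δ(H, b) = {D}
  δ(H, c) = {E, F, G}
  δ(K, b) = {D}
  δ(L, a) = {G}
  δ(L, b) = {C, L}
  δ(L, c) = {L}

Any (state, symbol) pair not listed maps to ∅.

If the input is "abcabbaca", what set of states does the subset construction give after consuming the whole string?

Start in {C}.
Read 'a': C→{L}; now {L}.
Read 'b': L→{C, L}; now {C, L}.
Read 'c': C→∅, L→{L}; now {L}.
Read 'a': L→{G}; now {G}.
Read 'b': G→{H}; now {H}.
Read 'b': H→{D}; now {D}.
Read 'a': D→{E, F}; now {E, F}.
Read 'c': E→{C, D}, F→{D, E}; now {C, D, E}.
Read 'a': C→{L}, D→{E, F}, E→∅; now {E, F, L}.

{E, F, L}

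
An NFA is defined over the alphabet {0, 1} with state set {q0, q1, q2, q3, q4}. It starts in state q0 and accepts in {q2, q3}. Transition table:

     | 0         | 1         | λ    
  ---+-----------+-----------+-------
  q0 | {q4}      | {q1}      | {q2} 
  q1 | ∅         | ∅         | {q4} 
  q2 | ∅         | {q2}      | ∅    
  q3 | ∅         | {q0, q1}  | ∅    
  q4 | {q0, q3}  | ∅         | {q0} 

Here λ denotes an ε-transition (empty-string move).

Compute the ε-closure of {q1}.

Begin with {q1}.
ε-move q1 → q4; add q4.
ε-move q4 → q0; add q0.
ε-move q0 → q2; add q2.

{q0, q1, q2, q4}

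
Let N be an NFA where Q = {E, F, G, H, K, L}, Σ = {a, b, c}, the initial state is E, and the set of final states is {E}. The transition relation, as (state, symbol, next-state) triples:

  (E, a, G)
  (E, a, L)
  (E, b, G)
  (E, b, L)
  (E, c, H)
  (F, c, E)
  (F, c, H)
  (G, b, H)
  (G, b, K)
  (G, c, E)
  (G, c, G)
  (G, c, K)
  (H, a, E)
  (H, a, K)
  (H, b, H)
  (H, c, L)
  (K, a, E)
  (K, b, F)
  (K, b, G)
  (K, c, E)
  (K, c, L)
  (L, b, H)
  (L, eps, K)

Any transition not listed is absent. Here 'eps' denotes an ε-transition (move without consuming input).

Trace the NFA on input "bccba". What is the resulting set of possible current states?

{E, K}

Start in {E}.
Read 'b': E→{G, L}; union {G, L}; ε-closure = {G, K, L}.
Read 'c': G→{E, G, K}, K→{E, L}, L→∅; now {E, G, K, L}.
Read 'c': E→{H}, G→{E, G, K}, K→{E, L}, L→∅; now {E, G, H, K, L}.
Read 'b': E→{G, L}, G→{H, K}, H→{H}, K→{F, G}, L→{H}; now {F, G, H, K, L}.
Read 'a': F→∅, G→∅, H→{E, K}, K→{E}, L→∅; now {E, K}.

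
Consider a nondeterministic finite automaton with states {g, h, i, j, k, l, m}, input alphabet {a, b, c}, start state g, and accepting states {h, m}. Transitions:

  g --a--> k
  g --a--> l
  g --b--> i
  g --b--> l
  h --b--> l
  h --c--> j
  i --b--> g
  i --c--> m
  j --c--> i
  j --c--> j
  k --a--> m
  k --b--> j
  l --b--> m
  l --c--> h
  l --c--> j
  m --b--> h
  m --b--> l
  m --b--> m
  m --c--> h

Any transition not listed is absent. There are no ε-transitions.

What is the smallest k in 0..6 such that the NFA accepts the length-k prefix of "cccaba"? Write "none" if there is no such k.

none

Start in {g}.
Read 'c': {g} → ∅.
The set is empty and remains empty for the remaining 5 symbols.
No reachable set along the way intersects F.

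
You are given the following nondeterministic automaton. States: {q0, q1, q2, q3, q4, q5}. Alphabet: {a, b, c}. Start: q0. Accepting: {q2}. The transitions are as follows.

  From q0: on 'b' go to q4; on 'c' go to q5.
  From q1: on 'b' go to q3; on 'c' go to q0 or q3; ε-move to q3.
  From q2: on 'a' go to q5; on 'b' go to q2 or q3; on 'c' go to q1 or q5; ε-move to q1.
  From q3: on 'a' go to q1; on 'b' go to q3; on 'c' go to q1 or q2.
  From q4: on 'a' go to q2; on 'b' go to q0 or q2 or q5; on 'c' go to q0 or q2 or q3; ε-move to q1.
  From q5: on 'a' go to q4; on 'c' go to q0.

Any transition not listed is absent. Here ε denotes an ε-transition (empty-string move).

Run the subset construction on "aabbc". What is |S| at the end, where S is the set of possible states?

Start in {q0}.
Read 'a': {q0} → ∅.
The set is empty and remains empty for the remaining 4 symbols.
That set has 0 states.

0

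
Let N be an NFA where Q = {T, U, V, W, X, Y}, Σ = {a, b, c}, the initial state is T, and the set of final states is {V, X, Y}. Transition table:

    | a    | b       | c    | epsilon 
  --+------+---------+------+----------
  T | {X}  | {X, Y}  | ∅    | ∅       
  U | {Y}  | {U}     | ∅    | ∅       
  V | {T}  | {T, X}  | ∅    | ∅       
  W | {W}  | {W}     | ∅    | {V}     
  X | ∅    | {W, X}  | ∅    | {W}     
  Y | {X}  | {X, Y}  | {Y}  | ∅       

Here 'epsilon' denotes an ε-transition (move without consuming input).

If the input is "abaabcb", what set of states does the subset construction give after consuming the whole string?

{V, W, X, Y}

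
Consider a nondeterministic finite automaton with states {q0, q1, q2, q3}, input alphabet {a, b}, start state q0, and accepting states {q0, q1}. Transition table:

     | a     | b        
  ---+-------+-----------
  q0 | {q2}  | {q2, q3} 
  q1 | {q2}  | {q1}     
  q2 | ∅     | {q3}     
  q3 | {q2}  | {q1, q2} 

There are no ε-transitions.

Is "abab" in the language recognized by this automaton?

No

Start in {q0}.
Read 'a': q0→{q2}; now {q2}.
Read 'b': q2→{q3}; now {q3}.
Read 'a': q3→{q2}; now {q2}.
Read 'b': q2→{q3}; now {q3}.
The final set {q3} contains no accepting state.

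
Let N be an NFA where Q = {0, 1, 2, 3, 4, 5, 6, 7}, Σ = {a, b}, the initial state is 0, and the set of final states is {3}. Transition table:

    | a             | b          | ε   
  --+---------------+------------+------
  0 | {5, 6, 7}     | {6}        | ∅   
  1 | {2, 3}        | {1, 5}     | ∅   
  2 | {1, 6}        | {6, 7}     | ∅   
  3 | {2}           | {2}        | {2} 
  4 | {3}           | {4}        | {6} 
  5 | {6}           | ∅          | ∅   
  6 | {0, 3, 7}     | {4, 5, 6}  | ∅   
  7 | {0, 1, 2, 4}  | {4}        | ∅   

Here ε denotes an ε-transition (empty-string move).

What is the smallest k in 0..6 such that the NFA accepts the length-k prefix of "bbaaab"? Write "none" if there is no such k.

3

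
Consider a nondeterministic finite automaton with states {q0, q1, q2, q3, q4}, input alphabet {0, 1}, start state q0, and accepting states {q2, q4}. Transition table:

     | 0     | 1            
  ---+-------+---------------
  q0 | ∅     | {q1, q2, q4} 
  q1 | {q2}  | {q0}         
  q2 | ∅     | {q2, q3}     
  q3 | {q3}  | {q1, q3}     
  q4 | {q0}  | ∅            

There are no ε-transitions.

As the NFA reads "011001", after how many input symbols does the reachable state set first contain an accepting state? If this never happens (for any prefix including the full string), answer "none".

Start in {q0}.
Read '0': q0→∅; now ∅.
The set is empty and remains empty for the remaining 5 symbols.
No reachable set along the way intersects F.

none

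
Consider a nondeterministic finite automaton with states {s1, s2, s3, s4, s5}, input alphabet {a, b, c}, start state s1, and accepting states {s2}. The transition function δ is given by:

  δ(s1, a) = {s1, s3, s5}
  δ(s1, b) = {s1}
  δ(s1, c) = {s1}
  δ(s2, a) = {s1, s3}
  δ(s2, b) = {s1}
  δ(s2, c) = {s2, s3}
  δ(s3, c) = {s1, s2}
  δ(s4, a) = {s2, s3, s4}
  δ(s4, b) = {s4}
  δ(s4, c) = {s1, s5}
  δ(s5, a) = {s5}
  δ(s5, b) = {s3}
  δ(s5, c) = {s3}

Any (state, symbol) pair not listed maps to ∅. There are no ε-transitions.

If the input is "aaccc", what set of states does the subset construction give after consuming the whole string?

Start in {s1}.
Read 'a': {s1} → {s1, s3, s5}.
Read 'a': {s1, s3, s5} → {s1, s3, s5}.
Read 'c': {s1, s3, s5} → {s1, s2, s3}.
Read 'c': {s1, s2, s3} → {s1, s2, s3}.
Read 'c': {s1, s2, s3} → {s1, s2, s3}.

{s1, s2, s3}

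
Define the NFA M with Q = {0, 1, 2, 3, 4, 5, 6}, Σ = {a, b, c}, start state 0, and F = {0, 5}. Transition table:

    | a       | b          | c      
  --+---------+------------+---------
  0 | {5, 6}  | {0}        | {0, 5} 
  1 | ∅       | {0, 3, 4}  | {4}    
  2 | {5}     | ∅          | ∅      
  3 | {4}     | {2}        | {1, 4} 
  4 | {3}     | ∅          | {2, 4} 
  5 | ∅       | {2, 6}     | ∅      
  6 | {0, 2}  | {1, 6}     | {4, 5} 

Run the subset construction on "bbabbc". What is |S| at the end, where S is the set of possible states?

5

Start in {0}.
Read 'b': 0→{0}; now {0}.
Read 'b': 0→{0}; now {0}.
Read 'a': 0→{5, 6}; now {5, 6}.
Read 'b': 5→{2, 6}, 6→{1, 6}; now {1, 2, 6}.
Read 'b': 1→{0, 3, 4}, 2→∅, 6→{1, 6}; now {0, 1, 3, 4, 6}.
Read 'c': 0→{0, 5}, 1→{4}, 3→{1, 4}, 4→{2, 4}, 6→{4, 5}; now {0, 1, 2, 4, 5}.
That set has 5 states.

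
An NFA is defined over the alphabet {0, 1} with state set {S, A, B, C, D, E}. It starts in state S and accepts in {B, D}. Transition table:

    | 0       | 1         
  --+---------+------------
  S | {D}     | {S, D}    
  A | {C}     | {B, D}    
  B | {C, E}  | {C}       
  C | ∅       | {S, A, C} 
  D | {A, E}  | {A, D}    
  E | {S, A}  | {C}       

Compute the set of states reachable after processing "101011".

{S, A, B, C, D}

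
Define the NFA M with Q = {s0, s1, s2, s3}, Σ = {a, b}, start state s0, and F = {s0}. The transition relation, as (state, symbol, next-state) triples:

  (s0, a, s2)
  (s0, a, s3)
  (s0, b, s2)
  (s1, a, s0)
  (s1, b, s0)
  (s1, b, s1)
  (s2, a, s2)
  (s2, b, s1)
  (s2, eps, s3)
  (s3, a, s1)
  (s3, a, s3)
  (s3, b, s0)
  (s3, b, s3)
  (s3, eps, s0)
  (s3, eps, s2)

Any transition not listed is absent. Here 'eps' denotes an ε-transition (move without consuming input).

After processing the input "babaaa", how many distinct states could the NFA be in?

Start in {s0}.
Read 'b': {s0} → {s0, s2, s3}.
Read 'a': {s0, s2, s3} → {s0, s1, s2, s3}.
Read 'b': {s0, s1, s2, s3} → {s0, s1, s2, s3}.
Read 'a': {s0, s1, s2, s3} → {s0, s1, s2, s3}.
Read 'a': {s0, s1, s2, s3} → {s0, s1, s2, s3}.
Read 'a': {s0, s1, s2, s3} → {s0, s1, s2, s3}.
That set has 4 states.

4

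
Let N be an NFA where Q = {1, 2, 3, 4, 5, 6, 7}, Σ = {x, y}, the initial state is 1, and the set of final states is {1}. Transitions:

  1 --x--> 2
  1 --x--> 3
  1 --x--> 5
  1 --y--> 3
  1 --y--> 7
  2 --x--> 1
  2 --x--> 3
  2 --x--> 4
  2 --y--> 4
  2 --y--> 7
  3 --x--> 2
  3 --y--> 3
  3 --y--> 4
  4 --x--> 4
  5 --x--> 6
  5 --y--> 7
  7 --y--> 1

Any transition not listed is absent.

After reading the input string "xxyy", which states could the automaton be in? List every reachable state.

Start in {1}.
Read 'x': 1→{2, 3, 5}; now {2, 3, 5}.
Read 'x': 2→{1, 3, 4}, 3→{2}, 5→{6}; now {1, 2, 3, 4, 6}.
Read 'y': 1→{3, 7}, 2→{4, 7}, 3→{3, 4}, 4→∅, 6→∅; now {3, 4, 7}.
Read 'y': 3→{3, 4}, 4→∅, 7→{1}; now {1, 3, 4}.

{1, 3, 4}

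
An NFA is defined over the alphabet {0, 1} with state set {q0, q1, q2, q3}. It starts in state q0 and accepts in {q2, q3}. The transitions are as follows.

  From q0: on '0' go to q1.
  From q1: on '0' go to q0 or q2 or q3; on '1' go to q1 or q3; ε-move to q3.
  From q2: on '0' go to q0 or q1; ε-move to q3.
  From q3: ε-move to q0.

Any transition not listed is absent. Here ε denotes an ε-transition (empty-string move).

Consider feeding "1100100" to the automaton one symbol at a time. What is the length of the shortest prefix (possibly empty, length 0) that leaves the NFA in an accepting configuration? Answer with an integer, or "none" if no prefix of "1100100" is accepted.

none

Start in {q0}.
Read '1': q0→∅; now ∅.
The set is empty and remains empty for the remaining 6 symbols.
No reachable set along the way intersects F.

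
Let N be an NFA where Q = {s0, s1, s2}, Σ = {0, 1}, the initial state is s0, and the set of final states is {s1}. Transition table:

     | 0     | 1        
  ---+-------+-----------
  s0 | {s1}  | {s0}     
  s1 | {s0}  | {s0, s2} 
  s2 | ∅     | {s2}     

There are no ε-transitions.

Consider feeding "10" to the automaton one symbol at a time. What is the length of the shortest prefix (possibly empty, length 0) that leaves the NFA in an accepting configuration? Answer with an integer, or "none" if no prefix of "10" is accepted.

2

Start in {s0}.
Read '1': {s0} → {s0}.
Read '0': {s0} → {s1}.
None of the earlier sets intersect F, but {s1} does.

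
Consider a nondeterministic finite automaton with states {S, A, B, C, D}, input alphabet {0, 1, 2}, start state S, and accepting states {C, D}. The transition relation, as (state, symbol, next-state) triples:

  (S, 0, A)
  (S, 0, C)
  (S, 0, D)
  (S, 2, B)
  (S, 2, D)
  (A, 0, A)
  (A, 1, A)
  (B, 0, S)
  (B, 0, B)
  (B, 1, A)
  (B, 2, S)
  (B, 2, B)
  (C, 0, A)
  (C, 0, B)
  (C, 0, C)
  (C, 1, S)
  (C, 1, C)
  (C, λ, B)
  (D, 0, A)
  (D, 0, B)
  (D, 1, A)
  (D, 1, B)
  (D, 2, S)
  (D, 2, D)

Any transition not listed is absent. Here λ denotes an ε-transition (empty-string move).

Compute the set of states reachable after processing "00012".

Start in {S}.
Read '0': S→{A, C, D}; union {A, C, D}; ε-closure = {A, B, C, D}.
Read '0': A→{A}, B→{S, B}, C→{A, B, C}, D→{A, B}; now {S, A, B, C}.
Read '0': S→{A, C, D}, A→{A}, B→{S, B}, C→{A, B, C}; now {S, A, B, C, D}.
Read '1': S→∅, A→{A}, B→{A}, C→{S, C}, D→{A, B}; now {S, A, B, C}.
Read '2': S→{B, D}, A→∅, B→{S, B}, C→∅; now {S, B, D}.

{S, B, D}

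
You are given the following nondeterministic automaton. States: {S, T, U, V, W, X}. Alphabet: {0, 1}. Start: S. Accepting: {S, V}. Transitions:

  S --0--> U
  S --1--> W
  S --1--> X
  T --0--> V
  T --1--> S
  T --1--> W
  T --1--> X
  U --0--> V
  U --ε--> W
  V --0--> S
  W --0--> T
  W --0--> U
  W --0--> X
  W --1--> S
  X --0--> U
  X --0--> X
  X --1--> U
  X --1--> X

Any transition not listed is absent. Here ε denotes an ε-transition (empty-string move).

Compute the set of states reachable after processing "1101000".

Start in {S}.
Read '1': {S} → {W, X}.
Read '1': {W, X} → {S, U, W, X}.
Read '0': {S, U, W, X} → {T, U, V, W, X}.
Read '1': {T, U, V, W, X} → {S, U, W, X}.
Read '0': {S, U, W, X} → {T, U, V, W, X}.
Read '0': {T, U, V, W, X} → {S, T, U, V, W, X}.
Read '0': {S, T, U, V, W, X} → {S, T, U, V, W, X}.

{S, T, U, V, W, X}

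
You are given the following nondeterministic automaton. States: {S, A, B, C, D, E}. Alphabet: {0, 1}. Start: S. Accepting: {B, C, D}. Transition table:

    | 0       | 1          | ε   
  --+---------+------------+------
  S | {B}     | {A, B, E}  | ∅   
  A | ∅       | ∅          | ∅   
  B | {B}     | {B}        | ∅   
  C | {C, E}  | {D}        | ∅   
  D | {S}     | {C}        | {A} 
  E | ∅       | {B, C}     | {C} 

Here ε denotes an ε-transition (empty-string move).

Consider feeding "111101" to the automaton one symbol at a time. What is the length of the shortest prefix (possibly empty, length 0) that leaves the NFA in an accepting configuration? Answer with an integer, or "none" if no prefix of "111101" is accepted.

Start in {S}.
Read '1': {S} → {A, B, C, E}.
None of the earlier sets intersect F, but {A, B, C, E} does.

1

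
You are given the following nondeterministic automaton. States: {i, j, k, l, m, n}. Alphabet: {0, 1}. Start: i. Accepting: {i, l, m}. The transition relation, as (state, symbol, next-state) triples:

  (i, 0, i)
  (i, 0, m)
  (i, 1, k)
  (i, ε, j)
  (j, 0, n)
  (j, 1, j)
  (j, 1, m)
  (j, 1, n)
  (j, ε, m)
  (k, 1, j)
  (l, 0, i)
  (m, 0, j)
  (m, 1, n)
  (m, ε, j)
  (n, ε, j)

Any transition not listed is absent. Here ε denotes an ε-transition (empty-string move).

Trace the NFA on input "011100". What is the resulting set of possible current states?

{j, m, n}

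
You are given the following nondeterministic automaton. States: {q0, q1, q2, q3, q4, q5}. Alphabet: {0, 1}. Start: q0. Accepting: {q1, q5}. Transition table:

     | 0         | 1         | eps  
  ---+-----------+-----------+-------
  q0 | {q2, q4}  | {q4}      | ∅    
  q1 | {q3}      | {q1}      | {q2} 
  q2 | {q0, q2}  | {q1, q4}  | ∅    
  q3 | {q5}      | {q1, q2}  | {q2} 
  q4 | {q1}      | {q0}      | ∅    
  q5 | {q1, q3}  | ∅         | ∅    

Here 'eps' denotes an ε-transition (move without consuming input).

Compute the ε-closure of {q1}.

Begin with {q1}.
ε-move q1 → q2; add q2.

{q1, q2}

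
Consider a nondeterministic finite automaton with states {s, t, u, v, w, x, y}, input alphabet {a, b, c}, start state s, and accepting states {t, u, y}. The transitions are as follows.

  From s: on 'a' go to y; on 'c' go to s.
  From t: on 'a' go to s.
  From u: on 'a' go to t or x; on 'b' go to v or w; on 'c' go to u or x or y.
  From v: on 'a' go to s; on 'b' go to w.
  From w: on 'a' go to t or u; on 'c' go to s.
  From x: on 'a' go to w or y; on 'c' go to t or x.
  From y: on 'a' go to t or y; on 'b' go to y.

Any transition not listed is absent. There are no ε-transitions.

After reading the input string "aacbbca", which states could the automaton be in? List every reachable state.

∅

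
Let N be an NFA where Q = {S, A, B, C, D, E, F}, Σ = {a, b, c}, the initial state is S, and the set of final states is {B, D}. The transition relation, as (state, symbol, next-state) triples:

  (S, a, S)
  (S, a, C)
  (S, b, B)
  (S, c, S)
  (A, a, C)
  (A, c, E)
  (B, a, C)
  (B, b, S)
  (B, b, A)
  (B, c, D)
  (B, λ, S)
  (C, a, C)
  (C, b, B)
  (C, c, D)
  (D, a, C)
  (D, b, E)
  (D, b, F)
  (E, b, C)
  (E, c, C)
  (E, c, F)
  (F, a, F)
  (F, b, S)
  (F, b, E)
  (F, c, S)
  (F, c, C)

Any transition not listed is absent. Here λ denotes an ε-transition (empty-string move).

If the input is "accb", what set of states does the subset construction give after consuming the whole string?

{S, B}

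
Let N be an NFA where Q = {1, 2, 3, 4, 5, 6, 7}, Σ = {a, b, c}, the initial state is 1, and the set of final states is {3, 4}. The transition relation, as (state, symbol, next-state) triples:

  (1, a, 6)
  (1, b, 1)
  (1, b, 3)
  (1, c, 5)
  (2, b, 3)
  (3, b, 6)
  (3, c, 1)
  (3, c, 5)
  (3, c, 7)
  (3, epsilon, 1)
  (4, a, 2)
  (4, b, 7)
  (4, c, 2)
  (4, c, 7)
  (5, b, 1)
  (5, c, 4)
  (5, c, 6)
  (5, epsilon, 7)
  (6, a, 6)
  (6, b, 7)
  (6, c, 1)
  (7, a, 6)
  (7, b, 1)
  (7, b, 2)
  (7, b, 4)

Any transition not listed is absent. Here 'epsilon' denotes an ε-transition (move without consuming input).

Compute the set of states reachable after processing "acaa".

{6}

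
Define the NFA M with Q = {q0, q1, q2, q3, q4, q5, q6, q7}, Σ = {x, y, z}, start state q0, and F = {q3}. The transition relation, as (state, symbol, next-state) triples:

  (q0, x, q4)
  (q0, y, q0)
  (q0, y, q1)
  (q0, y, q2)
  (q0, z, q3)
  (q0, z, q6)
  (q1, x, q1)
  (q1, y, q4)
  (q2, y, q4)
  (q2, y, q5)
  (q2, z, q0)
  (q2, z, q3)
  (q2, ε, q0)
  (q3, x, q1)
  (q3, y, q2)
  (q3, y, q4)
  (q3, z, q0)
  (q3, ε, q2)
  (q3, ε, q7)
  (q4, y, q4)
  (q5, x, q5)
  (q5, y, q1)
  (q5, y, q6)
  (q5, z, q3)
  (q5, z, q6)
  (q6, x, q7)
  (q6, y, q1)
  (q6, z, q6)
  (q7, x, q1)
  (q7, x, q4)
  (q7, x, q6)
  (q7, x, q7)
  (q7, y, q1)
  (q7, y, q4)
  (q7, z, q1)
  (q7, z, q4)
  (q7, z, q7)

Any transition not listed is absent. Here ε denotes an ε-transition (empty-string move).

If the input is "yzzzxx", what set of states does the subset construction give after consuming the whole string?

Start in {q0}.
Read 'y': q0→{q0, q1, q2}; now {q0, q1, q2}.
Read 'z': q0→{q3, q6}, q1→∅, q2→{q0, q3}; union {q0, q3, q6}; ε-closure = {q0, q2, q3, q6, q7}.
Read 'z': q0→{q3, q6}, q2→{q0, q3}, q3→{q0}, q6→{q6}, q7→{q1, q4, q7}; union {q0, q1, q3, q4, q6, q7}; ε-closure = {q0, q1, q2, q3, q4, q6, q7}.
Read 'z': q0→{q3, q6}, q1→∅, q2→{q0, q3}, q3→{q0}, q4→∅, q6→{q6}, q7→{q1, q4, q7}; union {q0, q1, q3, q4, q6, q7}; ε-closure = {q0, q1, q2, q3, q4, q6, q7}.
Read 'x': q0→{q4}, q1→{q1}, q2→∅, q3→{q1}, q4→∅, q6→{q7}, q7→{q1, q4, q6, q7}; now {q1, q4, q6, q7}.
Read 'x': q1→{q1}, q4→∅, q6→{q7}, q7→{q1, q4, q6, q7}; now {q1, q4, q6, q7}.

{q1, q4, q6, q7}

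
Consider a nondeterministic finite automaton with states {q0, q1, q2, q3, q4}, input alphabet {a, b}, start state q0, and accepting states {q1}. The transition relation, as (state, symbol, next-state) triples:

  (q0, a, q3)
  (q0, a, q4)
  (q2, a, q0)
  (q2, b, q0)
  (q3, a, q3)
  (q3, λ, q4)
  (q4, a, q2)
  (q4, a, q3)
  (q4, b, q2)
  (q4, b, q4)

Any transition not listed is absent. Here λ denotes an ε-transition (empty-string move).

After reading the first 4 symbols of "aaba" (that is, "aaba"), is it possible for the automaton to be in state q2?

Yes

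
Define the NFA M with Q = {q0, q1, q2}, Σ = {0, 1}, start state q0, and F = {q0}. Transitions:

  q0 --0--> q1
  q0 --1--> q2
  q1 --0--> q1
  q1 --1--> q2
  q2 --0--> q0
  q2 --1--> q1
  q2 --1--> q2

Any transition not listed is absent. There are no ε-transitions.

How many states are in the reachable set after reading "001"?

1

Start in {q0}.
Read '0': {q0} → {q1}.
Read '0': {q1} → {q1}.
Read '1': {q1} → {q2}.
That set has 1 state.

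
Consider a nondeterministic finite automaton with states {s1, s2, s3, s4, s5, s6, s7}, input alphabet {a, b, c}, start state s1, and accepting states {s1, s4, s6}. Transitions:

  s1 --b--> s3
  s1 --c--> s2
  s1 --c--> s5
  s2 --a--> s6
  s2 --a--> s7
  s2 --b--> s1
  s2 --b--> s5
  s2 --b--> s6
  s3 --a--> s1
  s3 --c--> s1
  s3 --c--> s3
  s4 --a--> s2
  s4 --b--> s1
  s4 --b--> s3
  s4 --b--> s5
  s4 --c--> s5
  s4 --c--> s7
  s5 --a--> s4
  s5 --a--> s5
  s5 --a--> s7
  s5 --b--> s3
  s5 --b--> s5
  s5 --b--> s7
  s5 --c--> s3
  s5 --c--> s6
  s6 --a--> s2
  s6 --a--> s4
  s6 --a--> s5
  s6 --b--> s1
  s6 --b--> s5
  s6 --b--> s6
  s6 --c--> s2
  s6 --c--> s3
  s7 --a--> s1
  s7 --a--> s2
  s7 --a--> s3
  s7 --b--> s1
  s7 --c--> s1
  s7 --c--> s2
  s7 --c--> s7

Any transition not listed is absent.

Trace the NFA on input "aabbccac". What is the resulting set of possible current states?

Start in {s1}.
Read 'a': {s1} → ∅.
The set is empty and remains empty for the remaining 7 symbols.

∅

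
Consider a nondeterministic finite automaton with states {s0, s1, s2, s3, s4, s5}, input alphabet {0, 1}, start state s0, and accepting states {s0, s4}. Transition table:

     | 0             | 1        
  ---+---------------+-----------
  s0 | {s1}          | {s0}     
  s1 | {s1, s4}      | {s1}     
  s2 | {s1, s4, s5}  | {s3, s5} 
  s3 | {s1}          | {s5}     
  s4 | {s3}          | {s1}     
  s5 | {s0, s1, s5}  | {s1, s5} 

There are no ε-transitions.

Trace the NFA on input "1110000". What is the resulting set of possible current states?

Start in {s0}.
Read '1': s0→{s0}; now {s0}.
Read '1': s0→{s0}; now {s0}.
Read '1': s0→{s0}; now {s0}.
Read '0': s0→{s1}; now {s1}.
Read '0': s1→{s1, s4}; now {s1, s4}.
Read '0': s1→{s1, s4}, s4→{s3}; now {s1, s3, s4}.
Read '0': s1→{s1, s4}, s3→{s1}, s4→{s3}; now {s1, s3, s4}.

{s1, s3, s4}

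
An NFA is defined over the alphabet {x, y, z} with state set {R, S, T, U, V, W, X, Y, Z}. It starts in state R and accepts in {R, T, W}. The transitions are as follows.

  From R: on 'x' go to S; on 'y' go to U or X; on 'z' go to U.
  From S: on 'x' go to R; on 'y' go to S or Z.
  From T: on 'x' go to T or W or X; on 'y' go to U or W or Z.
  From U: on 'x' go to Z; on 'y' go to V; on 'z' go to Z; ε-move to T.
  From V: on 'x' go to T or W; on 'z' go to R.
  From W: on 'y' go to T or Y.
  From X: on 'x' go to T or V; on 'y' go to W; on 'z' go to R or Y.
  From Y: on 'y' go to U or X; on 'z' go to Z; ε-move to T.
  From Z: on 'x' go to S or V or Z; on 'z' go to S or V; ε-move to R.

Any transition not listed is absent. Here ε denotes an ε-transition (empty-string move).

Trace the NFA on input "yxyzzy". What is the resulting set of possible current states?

{R, S, T, U, V, W, X, Z}

Start in {R}.
Read 'y': {R} → {T, U, X}.
Read 'x': {T, U, X} → {R, T, V, W, X, Z}.
Read 'y': {R, T, V, W, X, Z} → {R, T, U, W, X, Y, Z}.
Read 'z': {R, T, U, W, X, Y, Z} → {R, S, T, U, V, Y, Z}.
Read 'z': {R, S, T, U, V, Y, Z} → {R, S, T, U, V, Z}.
Read 'y': {R, S, T, U, V, Z} → {R, S, T, U, V, W, X, Z}.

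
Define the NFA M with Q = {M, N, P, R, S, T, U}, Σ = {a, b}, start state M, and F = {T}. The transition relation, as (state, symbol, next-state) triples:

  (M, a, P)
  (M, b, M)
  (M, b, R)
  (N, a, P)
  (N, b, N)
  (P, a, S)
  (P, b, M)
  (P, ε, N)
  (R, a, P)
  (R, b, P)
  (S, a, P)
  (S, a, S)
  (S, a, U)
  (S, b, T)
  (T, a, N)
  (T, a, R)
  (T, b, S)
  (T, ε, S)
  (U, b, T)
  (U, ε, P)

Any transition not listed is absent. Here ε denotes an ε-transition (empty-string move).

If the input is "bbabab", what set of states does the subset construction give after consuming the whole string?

Start in {M}.
Read 'b': {M} → {M, R}.
Read 'b': {M, R} → {M, N, P, R}.
Read 'a': {M, N, P, R} → {N, P, S}.
Read 'b': {N, P, S} → {M, N, S, T}.
Read 'a': {M, N, S, T} → {N, P, R, S, U}.
Read 'b': {N, P, R, S, U} → {M, N, P, S, T}.

{M, N, P, S, T}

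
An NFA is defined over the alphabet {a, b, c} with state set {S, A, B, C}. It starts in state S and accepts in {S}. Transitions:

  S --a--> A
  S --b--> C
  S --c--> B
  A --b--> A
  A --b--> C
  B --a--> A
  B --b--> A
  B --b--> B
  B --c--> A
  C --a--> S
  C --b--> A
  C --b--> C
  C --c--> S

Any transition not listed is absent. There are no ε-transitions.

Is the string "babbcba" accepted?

Yes

Start in {S}.
Read 'b': {S} → {C}.
Read 'a': {C} → {S}.
Read 'b': {S} → {C}.
Read 'b': {C} → {A, C}.
Read 'c': {A, C} → {S}.
Read 'b': {S} → {C}.
Read 'a': {C} → {S}.
The final set {S} contains the accepting state S.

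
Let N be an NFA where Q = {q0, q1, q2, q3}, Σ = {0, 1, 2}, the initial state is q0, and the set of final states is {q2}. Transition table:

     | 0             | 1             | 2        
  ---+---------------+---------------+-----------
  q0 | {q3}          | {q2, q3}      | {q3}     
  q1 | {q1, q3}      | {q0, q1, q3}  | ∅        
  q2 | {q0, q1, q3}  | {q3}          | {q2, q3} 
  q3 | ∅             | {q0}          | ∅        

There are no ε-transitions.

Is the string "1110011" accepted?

Start in {q0}.
Read '1': {q0} → {q2, q3}.
Read '1': {q2, q3} → {q0, q3}.
Read '1': {q0, q3} → {q0, q2, q3}.
Read '0': {q0, q2, q3} → {q0, q1, q3}.
Read '0': {q0, q1, q3} → {q1, q3}.
Read '1': {q1, q3} → {q0, q1, q3}.
Read '1': {q0, q1, q3} → {q0, q1, q2, q3}.
The final set {q0, q1, q2, q3} contains the accepting state q2.

Yes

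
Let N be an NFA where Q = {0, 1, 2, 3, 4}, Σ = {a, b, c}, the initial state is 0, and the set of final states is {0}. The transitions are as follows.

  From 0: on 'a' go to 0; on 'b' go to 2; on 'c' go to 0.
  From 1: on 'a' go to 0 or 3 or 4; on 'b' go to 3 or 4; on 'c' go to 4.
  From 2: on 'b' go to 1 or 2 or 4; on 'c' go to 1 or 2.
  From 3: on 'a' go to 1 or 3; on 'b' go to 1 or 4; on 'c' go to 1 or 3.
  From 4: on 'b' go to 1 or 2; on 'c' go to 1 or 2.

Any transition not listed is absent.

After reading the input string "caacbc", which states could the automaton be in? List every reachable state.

Start in {0}.
Read 'c': 0→{0}; now {0}.
Read 'a': 0→{0}; now {0}.
Read 'a': 0→{0}; now {0}.
Read 'c': 0→{0}; now {0}.
Read 'b': 0→{2}; now {2}.
Read 'c': 2→{1, 2}; now {1, 2}.

{1, 2}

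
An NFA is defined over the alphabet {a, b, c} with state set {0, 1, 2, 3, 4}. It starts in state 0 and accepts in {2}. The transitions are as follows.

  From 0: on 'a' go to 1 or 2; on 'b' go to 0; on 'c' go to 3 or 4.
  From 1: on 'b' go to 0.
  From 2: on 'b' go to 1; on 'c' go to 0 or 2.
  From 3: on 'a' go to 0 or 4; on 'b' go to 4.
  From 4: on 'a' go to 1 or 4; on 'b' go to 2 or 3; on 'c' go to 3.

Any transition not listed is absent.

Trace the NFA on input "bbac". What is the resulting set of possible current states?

{0, 2}

Start in {0}.
Read 'b': 0→{0}; now {0}.
Read 'b': 0→{0}; now {0}.
Read 'a': 0→{1, 2}; now {1, 2}.
Read 'c': 1→∅, 2→{0, 2}; now {0, 2}.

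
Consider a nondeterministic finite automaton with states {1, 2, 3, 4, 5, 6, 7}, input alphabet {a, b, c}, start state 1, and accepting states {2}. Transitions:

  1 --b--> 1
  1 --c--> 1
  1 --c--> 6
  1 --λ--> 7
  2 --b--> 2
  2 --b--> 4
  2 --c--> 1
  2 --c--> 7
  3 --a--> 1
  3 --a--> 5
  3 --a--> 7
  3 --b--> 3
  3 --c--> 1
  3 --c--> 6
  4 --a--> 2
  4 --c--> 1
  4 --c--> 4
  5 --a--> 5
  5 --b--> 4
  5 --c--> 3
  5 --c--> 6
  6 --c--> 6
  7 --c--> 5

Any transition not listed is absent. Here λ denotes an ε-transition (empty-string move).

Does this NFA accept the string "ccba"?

Yes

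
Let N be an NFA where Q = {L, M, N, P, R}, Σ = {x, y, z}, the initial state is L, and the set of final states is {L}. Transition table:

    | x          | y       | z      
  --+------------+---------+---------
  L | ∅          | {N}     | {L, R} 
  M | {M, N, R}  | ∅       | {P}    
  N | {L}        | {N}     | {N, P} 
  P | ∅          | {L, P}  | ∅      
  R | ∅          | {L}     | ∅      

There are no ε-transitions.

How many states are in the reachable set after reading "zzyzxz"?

Start in {L}.
Read 'z': L→{L, R}; now {L, R}.
Read 'z': L→{L, R}, R→∅; now {L, R}.
Read 'y': L→{N}, R→{L}; now {L, N}.
Read 'z': L→{L, R}, N→{N, P}; now {L, N, P, R}.
Read 'x': L→∅, N→{L}, P→∅, R→∅; now {L}.
Read 'z': L→{L, R}; now {L, R}.
That set has 2 states.

2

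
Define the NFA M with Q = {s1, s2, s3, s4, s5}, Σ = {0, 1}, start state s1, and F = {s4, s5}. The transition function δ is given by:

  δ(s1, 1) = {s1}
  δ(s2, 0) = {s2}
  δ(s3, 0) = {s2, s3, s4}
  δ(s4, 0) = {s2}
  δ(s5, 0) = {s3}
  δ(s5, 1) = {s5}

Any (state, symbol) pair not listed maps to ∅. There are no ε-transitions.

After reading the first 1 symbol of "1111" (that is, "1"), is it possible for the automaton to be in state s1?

Yes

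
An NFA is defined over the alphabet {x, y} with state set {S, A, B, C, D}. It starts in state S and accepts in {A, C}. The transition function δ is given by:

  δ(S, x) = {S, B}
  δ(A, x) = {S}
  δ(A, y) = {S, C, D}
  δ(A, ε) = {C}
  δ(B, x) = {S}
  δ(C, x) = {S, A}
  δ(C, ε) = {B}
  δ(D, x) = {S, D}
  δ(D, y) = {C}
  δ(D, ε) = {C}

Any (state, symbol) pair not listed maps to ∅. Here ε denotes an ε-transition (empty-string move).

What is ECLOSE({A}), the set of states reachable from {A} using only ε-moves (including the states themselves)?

{A, B, C}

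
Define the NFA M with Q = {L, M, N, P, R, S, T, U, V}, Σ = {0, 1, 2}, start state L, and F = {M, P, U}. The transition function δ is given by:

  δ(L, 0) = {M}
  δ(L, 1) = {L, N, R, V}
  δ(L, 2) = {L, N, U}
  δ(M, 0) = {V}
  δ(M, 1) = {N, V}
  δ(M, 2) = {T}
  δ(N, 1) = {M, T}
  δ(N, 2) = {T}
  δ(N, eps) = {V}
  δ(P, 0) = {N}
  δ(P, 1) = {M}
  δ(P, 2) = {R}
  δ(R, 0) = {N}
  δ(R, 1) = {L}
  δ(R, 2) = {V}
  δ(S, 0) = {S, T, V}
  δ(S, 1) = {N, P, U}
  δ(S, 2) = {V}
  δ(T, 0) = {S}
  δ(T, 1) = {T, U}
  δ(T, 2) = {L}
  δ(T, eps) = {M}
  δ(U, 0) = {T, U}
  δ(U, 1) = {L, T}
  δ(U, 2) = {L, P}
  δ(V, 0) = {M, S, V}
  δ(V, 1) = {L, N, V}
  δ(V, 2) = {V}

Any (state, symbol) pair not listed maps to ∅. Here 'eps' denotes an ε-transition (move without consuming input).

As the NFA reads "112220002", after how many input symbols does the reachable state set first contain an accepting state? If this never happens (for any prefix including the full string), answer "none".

2

Start in {L}.
Read '1': L→{L, N, R, V}; now {L, N, R, V}.
Read '1': L→{L, N, R, V}, N→{M, T}, R→{L}, V→{L, N, V}; now {L, M, N, R, T, V}.
None of the earlier sets intersect F, but {L, M, N, R, T, V} does.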